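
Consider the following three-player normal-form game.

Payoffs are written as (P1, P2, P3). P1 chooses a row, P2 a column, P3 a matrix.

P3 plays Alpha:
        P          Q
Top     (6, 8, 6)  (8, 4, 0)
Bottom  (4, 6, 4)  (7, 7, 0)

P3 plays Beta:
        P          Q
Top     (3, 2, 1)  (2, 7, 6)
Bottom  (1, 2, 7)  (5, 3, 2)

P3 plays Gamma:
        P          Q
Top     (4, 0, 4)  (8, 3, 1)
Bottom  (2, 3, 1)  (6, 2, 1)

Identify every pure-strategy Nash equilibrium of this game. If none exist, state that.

For each player, find the best response to each opponent profile; mutual best responses are the pure NE.
P1 against (P, Alpha): payoffs 6, 4 → best response Top.
P1 against (P, Beta): payoffs 3, 1 → best response Top.
P1 against (P, Gamma): payoffs 4, 2 → best response Top.
P1 against (Q, Alpha): payoffs 8, 7 → best response Top.
P1 against (Q, Beta): payoffs 2, 5 → best response Bottom.
P1 against (Q, Gamma): payoffs 8, 6 → best response Top.
P2 against (Top, Alpha): payoffs 8, 4 → best response P.
P2 against (Top, Beta): payoffs 2, 7 → best response Q.
P2 against (Top, Gamma): payoffs 0, 3 → best response Q.
P2 against (Bottom, Alpha): payoffs 6, 7 → best response Q.
P2 against (Bottom, Beta): payoffs 2, 3 → best response Q.
P2 against (Bottom, Gamma): payoffs 3, 2 → best response P.
P3 against (Top, P): payoffs 6, 1, 4 → best response Alpha.
P3 against (Top, Q): payoffs 0, 6, 1 → best response Beta.
P3 against (Bottom, P): payoffs 4, 7, 1 → best response Beta.
P3 against (Bottom, Q): payoffs 0, 2, 1 → best response Beta.
Mutual best responses: (Top, P, Alpha); (Bottom, Q, Beta).

Pure-strategy Nash equilibria: (Top, P, Alpha); (Bottom, Q, Beta)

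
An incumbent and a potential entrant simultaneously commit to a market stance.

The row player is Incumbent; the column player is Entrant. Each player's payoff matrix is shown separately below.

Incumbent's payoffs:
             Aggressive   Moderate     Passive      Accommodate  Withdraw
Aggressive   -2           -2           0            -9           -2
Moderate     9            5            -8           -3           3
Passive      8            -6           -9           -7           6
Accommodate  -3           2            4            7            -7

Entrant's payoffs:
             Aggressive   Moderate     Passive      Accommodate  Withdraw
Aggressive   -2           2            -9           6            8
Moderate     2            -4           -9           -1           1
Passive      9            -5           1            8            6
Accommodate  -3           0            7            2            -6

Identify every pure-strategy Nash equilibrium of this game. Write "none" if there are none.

Pure-strategy Nash equilibria: (Moderate, Aggressive), (Accommodate, Passive)

Mark each player's best response to every combination of opponents' strategies; a profile where every player is best-responding is a pure Nash equilibrium.
Incumbent against Aggressive: payoffs -2, 9, 8, -3 → best response Moderate.
Incumbent against Moderate: payoffs -2, 5, -6, 2 → best response Moderate.
Incumbent against Passive: payoffs 0, -8, -9, 4 → best response Accommodate.
Incumbent against Accommodate: payoffs -9, -3, -7, 7 → best response Accommodate.
Incumbent against Withdraw: payoffs -2, 3, 6, -7 → best response Passive.
Entrant against Aggressive: payoffs -2, 2, -9, 6, 8 → best response Withdraw.
Entrant against Moderate: payoffs 2, -4, -9, -1, 1 → best response Aggressive.
Entrant against Passive: payoffs 9, -5, 1, 8, 6 → best response Aggressive.
Entrant against Accommodate: payoffs -3, 0, 7, 2, -6 → best response Passive.
Mutual best responses: (Moderate, Aggressive); (Accommodate, Passive).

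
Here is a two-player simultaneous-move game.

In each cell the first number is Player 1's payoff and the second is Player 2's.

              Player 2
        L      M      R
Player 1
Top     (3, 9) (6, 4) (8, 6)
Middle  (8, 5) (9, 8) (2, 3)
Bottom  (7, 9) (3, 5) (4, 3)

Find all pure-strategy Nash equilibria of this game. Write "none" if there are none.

The unique pure-strategy Nash equilibrium is (Middle, M).

(Top, L): Player 1 can switch to Middle (3 → 8). Not NE.
(Top, M): Player 1 can switch to Middle (6 → 9). Not NE.
(Top, R): Player 2 can switch to L (6 → 9). Not NE.
(Middle, L): Player 2 can switch to M (5 → 8). Not NE.
(Middle, M): Player 1 gets 9, best alternative 6; Player 2 gets 8, best alternative 5. No profitable deviation — NE.
(Middle, R): Player 1 can switch to Top (2 → 8). Not NE.
(Bottom, L): Player 1 can switch to Middle (7 → 8). Not NE.
(Bottom, M): Player 1 can switch to Top (3 → 6). Not NE.
(Bottom, R): Player 1 can switch to Top (4 → 8). Not NE.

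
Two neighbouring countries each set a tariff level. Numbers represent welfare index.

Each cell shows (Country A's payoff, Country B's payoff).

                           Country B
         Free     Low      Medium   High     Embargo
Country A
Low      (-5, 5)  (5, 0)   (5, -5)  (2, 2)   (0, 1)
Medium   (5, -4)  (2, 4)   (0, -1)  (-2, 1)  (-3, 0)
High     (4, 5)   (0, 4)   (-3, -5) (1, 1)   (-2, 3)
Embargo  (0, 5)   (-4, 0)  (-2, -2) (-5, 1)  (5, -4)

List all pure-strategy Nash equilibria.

(Low, Free): Country A can switch to Medium (-5 → 5). Not NE.
(Low, Low): Country B can switch to Free (0 → 5). Not NE.
(Low, Medium): Country B can switch to Free (-5 → 5). Not NE.
(Low, High): Country B can switch to Free (2 → 5). Not NE.
(Low, Embargo): Country A can switch to Embargo (0 → 5). Not NE.
(Medium, Free): Country B can switch to Low (-4 → 4). Not NE.
(Medium, Low): Country A can switch to Low (2 → 5). Not NE.
(Medium, Medium): Country A can switch to Low (0 → 5). Not NE.
(Medium, High): Country A can switch to Low (-2 → 2). Not NE.
(Medium, Embargo): Country A can switch to Low (-3 → 0). Not NE.
(The remaining 10 profiles each have a profitable deviation by the same check.)

No pure-strategy Nash equilibrium.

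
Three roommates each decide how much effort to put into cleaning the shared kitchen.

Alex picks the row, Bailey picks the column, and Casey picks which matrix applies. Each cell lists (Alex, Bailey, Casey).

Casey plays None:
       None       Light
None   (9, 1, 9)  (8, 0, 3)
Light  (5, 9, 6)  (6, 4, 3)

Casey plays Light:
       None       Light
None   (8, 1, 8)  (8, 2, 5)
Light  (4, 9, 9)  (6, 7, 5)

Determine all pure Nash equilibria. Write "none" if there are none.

(None, None, None) and (None, Light, Light)

(None, None, None): Alex gets 9, best alternative 5; Bailey gets 1, best alternative 0; Casey gets 9, best alternative 8. No profitable deviation — NE.
(None, None, Light): Bailey can switch to Light (1 → 2). Not NE.
(None, Light, None): Bailey can switch to None (0 → 1). Not NE.
(None, Light, Light): Alex gets 8, best alternative 6; Bailey gets 2, best alternative 1; Casey gets 5, best alternative 3. No profitable deviation — NE.
(Light, None, None): Alex can switch to None (5 → 9). Not NE.
(Light, None, Light): Alex can switch to None (4 → 8). Not NE.
(Light, Light, None): Alex can switch to None (6 → 8). Not NE.
(Light, Light, Light): Alex can switch to None (6 → 8). Not NE.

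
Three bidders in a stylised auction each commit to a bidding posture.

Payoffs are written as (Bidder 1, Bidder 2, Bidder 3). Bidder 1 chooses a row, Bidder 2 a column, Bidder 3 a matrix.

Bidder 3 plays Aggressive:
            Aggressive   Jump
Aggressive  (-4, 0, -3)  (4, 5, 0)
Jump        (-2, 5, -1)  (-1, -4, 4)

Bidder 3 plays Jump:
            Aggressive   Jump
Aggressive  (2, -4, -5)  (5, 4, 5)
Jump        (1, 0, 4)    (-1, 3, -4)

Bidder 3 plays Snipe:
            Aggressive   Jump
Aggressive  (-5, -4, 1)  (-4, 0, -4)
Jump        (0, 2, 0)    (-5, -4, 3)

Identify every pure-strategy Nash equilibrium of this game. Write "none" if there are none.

Bidder 1 against (Aggressive, Aggressive): payoffs -4, -2 → best response Jump.
Bidder 1 against (Aggressive, Jump): payoffs 2, 1 → best response Aggressive.
Bidder 1 against (Aggressive, Snipe): payoffs -5, 0 → best response Jump.
Bidder 1 against (Jump, Aggressive): payoffs 4, -1 → best response Aggressive.
Bidder 1 against (Jump, Jump): payoffs 5, -1 → best response Aggressive.
Bidder 1 against (Jump, Snipe): payoffs -4, -5 → best response Aggressive.
Bidder 2 against (Aggressive, Aggressive): payoffs 0, 5 → best response Jump.
Bidder 2 against (Aggressive, Jump): payoffs -4, 4 → best response Jump.
Bidder 2 against (Aggressive, Snipe): payoffs -4, 0 → best response Jump.
Bidder 2 against (Jump, Aggressive): payoffs 5, -4 → best response Aggressive.
Bidder 2 against (Jump, Jump): payoffs 0, 3 → best response Jump.
Bidder 2 against (Jump, Snipe): payoffs 2, -4 → best response Aggressive.
Bidder 3 against (Aggressive, Aggressive): payoffs -3, -5, 1 → best response Snipe.
Bidder 3 against (Aggressive, Jump): payoffs 0, 5, -4 → best response Jump.
Bidder 3 against (Jump, Aggressive): payoffs -1, 4, 0 → best response Jump.
Bidder 3 against (Jump, Jump): payoffs 4, -4, 3 → best response Aggressive.
Mutual best responses: (Aggressive, Jump, Jump).

(Aggressive, Jump, Jump)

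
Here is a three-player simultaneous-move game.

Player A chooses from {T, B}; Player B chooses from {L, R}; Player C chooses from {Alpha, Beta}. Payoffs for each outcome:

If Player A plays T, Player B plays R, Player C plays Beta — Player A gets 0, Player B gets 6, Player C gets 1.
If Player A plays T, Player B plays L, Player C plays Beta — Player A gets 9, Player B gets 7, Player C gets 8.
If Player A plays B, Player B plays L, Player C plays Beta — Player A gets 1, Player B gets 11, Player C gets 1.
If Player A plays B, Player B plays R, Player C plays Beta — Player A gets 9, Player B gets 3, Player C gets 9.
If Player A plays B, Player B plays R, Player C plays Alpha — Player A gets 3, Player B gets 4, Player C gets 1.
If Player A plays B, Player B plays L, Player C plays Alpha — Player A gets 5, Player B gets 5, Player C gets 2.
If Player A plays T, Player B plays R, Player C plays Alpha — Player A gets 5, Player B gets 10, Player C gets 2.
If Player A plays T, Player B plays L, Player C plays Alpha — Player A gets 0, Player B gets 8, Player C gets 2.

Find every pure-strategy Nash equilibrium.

The pure Nash equilibria are (T, L, Beta); (T, R, Alpha); (B, L, Alpha).

Player A against (L, Alpha): payoffs 0, 5 → best response B.
Player A against (L, Beta): payoffs 9, 1 → best response T.
Player A against (R, Alpha): payoffs 5, 3 → best response T.
Player A against (R, Beta): payoffs 0, 9 → best response B.
Player B against (T, Alpha): payoffs 8, 10 → best response R.
Player B against (T, Beta): payoffs 7, 6 → best response L.
Player B against (B, Alpha): payoffs 5, 4 → best response L.
Player B against (B, Beta): payoffs 11, 3 → best response L.
Player C against (T, L): payoffs 2, 8 → best response Beta.
Player C against (T, R): payoffs 2, 1 → best response Alpha.
Player C against (B, L): payoffs 2, 1 → best response Alpha.
Player C against (B, R): payoffs 1, 9 → best response Beta.
Mutual best responses: (T, L, Beta); (T, R, Alpha); (B, L, Alpha).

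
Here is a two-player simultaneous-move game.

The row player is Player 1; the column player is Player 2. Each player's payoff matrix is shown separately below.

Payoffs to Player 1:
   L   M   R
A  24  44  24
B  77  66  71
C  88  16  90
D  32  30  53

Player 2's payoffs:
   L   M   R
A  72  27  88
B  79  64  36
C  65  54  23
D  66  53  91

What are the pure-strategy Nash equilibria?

(C, L)

Mark each player's best response to every combination of opponents' strategies; a profile where every player is best-responding is a pure Nash equilibrium.
Player 1 against L: payoffs 24, 77, 88, 32 → best response C.
Player 1 against M: payoffs 44, 66, 16, 30 → best response B.
Player 1 against R: payoffs 24, 71, 90, 53 → best response C.
Player 2 against A: payoffs 72, 27, 88 → best response R.
Player 2 against B: payoffs 79, 64, 36 → best response L.
Player 2 against C: payoffs 65, 54, 23 → best response L.
Player 2 against D: payoffs 66, 53, 91 → best response R.
Mutual best responses: (C, L).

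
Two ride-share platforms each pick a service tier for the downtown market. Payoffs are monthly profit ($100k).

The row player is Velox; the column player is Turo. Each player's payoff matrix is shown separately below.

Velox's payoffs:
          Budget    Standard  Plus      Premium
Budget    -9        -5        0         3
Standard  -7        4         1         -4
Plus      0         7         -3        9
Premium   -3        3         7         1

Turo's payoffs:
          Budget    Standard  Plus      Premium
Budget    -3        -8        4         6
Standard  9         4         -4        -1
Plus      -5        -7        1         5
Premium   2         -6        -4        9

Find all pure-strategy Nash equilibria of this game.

The unique pure-strategy Nash equilibrium is (Plus, Premium).

For each strategy profile, look for a profitable unilateral deviation.
(Budget, Budget): Velox can switch to Standard (-9 → -7). Not NE.
(Budget, Standard): Velox can switch to Standard (-5 → 4). Not NE.
(Budget, Plus): Velox can switch to Standard (0 → 1). Not NE.
(Budget, Premium): Velox can switch to Plus (3 → 9). Not NE.
(Standard, Budget): Velox can switch to Plus (-7 → 0). Not NE.
(Standard, Standard): Velox can switch to Plus (4 → 7). Not NE.
(Standard, Plus): Velox can switch to Premium (1 → 7). Not NE.
(Standard, Premium): Velox can switch to Budget (-4 → 3). Not NE.
(Plus, Budget): Turo can switch to Plus (-5 → 1). Not NE.
(Plus, Standard): Turo can switch to Budget (-7 → -5). Not NE.
(Plus, Plus): Velox can switch to Budget (-3 → 0). Not NE.
(Plus, Premium): Velox gets 9, best alternative 3; Turo gets 5, best alternative 1. No profitable deviation — NE.
(Premium, Budget): Velox can switch to Plus (-3 → 0). Not NE.
(The remaining 3 profiles each have a profitable deviation by the same check.)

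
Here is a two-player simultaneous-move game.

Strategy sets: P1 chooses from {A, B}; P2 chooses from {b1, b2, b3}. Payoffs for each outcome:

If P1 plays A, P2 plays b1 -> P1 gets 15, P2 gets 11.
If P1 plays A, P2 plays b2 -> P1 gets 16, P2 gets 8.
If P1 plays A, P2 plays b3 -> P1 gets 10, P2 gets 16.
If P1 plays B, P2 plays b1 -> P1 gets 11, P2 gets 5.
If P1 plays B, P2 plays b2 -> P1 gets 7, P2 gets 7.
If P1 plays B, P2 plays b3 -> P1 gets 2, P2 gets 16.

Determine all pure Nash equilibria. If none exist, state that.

Mark each player's best response to every combination of opponents' strategies; a profile where every player is best-responding is a pure Nash equilibrium.
P1 against b1: payoffs 15, 11 → best response A.
P1 against b2: payoffs 16, 7 → best response A.
P1 against b3: payoffs 10, 2 → best response A.
P2 against A: payoffs 11, 8, 16 → best response b3.
P2 against B: payoffs 5, 7, 16 → best response b3.
Mutual best responses: (A, b3).

The unique pure-strategy Nash equilibrium is (A, b3).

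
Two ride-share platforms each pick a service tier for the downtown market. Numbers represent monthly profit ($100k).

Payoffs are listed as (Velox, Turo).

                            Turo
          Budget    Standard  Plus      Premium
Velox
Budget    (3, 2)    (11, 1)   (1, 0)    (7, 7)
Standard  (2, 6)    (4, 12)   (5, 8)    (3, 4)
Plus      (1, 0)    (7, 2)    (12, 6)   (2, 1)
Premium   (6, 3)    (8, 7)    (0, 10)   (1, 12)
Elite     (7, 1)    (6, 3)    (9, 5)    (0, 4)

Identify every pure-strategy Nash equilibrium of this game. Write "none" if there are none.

Pure-strategy Nash equilibria: (Budget, Premium), (Plus, Plus)

For each strategy profile, look for a profitable unilateral deviation.
(Budget, Budget): Velox can switch to Premium (3 → 6). Not NE.
(Budget, Standard): Turo can switch to Budget (1 → 2). Not NE.
(Budget, Plus): Velox can switch to Standard (1 → 5). Not NE.
(Budget, Premium): Velox gets 7, best alternative 3; Turo gets 7, best alternative 2. No profitable deviation — NE.
(Standard, Budget): Velox can switch to Budget (2 → 3). Not NE.
(Standard, Standard): Velox can switch to Budget (4 → 11). Not NE.
(Standard, Plus): Velox can switch to Plus (5 → 12). Not NE.
(Plus, Plus): Velox gets 12, best alternative 9; Turo gets 6, best alternative 2. No profitable deviation — NE.
(The remaining 12 profiles each have a profitable deviation by the same check.)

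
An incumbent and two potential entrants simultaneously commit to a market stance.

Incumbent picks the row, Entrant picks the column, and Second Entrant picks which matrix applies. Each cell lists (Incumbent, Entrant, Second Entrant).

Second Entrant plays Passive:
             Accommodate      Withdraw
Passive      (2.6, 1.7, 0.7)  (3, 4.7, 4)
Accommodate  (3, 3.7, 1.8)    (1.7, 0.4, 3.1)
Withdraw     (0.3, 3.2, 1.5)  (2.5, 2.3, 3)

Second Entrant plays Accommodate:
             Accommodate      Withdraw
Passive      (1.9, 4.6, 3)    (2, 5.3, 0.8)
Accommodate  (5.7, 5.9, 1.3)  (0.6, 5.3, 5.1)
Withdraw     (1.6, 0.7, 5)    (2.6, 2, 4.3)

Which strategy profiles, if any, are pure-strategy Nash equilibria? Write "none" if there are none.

Pure-strategy Nash equilibria: (Passive, Withdraw, Passive); (Accommodate, Accommodate, Passive); (Withdraw, Withdraw, Accommodate)

For each strategy profile, look for a profitable unilateral deviation.
(Passive, Accommodate, Passive): Incumbent can switch to Accommodate (2.6 → 3). Not NE.
(Passive, Accommodate, Accommodate): Incumbent can switch to Accommodate (1.9 → 5.7). Not NE.
(Passive, Withdraw, Passive): Incumbent gets 3, best alternative 2.5; Entrant gets 4.7, best alternative 1.7; Second Entrant gets 4, best alternative 0.8. No profitable deviation — NE.
(Passive, Withdraw, Accommodate): Incumbent can switch to Withdraw (2 → 2.6). Not NE.
(Accommodate, Accommodate, Passive): Incumbent gets 3, best alternative 2.6; Entrant gets 3.7, best alternative 0.4; Second Entrant gets 1.8, best alternative 1.3. No profitable deviation — NE.
(Accommodate, Accommodate, Accommodate): Second Entrant can switch to Passive (1.3 → 1.8). Not NE.
(Accommodate, Withdraw, Passive): Incumbent can switch to Passive (1.7 → 3). Not NE.
(Accommodate, Withdraw, Accommodate): Incumbent can switch to Passive (0.6 → 2). Not NE.
(Withdraw, Accommodate, Passive): Incumbent can switch to Passive (0.3 → 2.6). Not NE.
(Withdraw, Accommodate, Accommodate): Incumbent can switch to Passive (1.6 → 1.9). Not NE.
(Withdraw, Withdraw, Passive): Incumbent can switch to Passive (2.5 → 3). Not NE.
(Withdraw, Withdraw, Accommodate): Incumbent gets 2.6, best alternative 2; Entrant gets 2, best alternative 0.7; Second Entrant gets 4.3, best alternative 3. No profitable deviation — NE.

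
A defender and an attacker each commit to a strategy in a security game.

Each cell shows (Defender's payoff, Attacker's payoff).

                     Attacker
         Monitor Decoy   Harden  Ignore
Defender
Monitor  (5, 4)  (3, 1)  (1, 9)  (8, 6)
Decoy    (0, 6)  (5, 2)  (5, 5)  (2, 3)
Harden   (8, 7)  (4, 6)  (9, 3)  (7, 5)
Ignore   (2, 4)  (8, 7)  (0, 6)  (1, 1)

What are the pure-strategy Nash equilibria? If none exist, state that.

The pure Nash equilibria are (Harden, Monitor); (Ignore, Decoy).

Mark each player's best response to every combination of opponents' strategies; a profile where every player is best-responding is a pure Nash equilibrium.
Defender against Monitor: payoffs 5, 0, 8, 2 → best response Harden.
Defender against Decoy: payoffs 3, 5, 4, 8 → best response Ignore.
Defender against Harden: payoffs 1, 5, 9, 0 → best response Harden.
Defender against Ignore: payoffs 8, 2, 7, 1 → best response Monitor.
Attacker against Monitor: payoffs 4, 1, 9, 6 → best response Harden.
Attacker against Decoy: payoffs 6, 2, 5, 3 → best response Monitor.
Attacker against Harden: payoffs 7, 6, 3, 5 → best response Monitor.
Attacker against Ignore: payoffs 4, 7, 6, 1 → best response Decoy.
Mutual best responses: (Harden, Monitor); (Ignore, Decoy).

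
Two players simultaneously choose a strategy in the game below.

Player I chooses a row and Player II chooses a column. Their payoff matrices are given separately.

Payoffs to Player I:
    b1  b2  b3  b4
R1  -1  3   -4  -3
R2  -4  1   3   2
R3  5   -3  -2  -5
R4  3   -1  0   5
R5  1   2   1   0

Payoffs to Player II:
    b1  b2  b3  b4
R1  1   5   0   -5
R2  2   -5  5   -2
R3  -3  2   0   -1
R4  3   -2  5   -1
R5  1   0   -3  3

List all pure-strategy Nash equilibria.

Player I against b1: payoffs -1, -4, 5, 3, 1 → best response R3.
Player I against b2: payoffs 3, 1, -3, -1, 2 → best response R1.
Player I against b3: payoffs -4, 3, -2, 0, 1 → best response R2.
Player I against b4: payoffs -3, 2, -5, 5, 0 → best response R4.
Player II against R1: payoffs 1, 5, 0, -5 → best response b2.
Player II against R2: payoffs 2, -5, 5, -2 → best response b3.
Player II against R3: payoffs -3, 2, 0, -1 → best response b2.
Player II against R4: payoffs 3, -2, 5, -1 → best response b3.
Player II against R5: payoffs 1, 0, -3, 3 → best response b4.
Mutual best responses: (R1, b2); (R2, b3).

(R1, b2), (R2, b3)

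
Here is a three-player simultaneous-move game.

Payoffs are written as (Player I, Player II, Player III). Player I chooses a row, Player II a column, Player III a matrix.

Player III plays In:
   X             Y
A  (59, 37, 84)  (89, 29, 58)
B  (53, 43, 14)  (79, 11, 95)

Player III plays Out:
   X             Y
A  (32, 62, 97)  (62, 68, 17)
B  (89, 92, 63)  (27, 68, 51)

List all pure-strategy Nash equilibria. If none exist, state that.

Player I against (X, In): payoffs 59, 53 → best response A.
Player I against (X, Out): payoffs 32, 89 → best response B.
Player I against (Y, In): payoffs 89, 79 → best response A.
Player I against (Y, Out): payoffs 62, 27 → best response A.
Player II against (A, In): payoffs 37, 29 → best response X.
Player II against (A, Out): payoffs 62, 68 → best response Y.
Player II against (B, In): payoffs 43, 11 → best response X.
Player II against (B, Out): payoffs 92, 68 → best response X.
Player III against (A, X): payoffs 84, 97 → best response Out.
Player III against (A, Y): payoffs 58, 17 → best response In.
Player III against (B, X): payoffs 14, 63 → best response Out.
Player III against (B, Y): payoffs 95, 51 → best response In.
Mutual best responses: (B, X, Out).

The unique pure-strategy Nash equilibrium is (B, X, Out).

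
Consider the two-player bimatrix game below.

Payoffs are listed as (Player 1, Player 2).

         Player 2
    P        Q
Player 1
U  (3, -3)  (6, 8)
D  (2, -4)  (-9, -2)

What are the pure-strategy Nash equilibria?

Player 1 against P: payoffs 3, 2 → best response U.
Player 1 against Q: payoffs 6, -9 → best response U.
Player 2 against U: payoffs -3, 8 → best response Q.
Player 2 against D: payoffs -4, -2 → best response Q.
Mutual best responses: (U, Q).

Pure NE: (U, Q)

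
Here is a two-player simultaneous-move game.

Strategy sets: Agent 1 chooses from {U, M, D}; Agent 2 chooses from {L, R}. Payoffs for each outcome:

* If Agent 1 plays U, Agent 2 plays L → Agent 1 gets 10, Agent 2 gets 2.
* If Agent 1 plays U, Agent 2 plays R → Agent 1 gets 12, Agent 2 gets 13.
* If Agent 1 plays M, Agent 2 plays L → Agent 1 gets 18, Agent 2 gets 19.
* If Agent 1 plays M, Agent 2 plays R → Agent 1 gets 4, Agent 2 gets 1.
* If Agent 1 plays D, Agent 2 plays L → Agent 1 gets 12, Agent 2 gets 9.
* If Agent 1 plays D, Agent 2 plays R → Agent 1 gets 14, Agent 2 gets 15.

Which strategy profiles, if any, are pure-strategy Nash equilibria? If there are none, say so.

(U, L): Agent 1 can switch to M (10 → 18). Not NE.
(U, R): Agent 1 can switch to D (12 → 14). Not NE.
(M, L): Agent 1 gets 18, best alternative 12; Agent 2 gets 19, best alternative 1. No profitable deviation — NE.
(M, R): Agent 1 can switch to U (4 → 12). Not NE.
(D, L): Agent 1 can switch to M (12 → 18). Not NE.
(D, R): Agent 1 gets 14, best alternative 12; Agent 2 gets 15, best alternative 9. No profitable deviation — NE.

The pure Nash equilibria are (M, L) and (D, R).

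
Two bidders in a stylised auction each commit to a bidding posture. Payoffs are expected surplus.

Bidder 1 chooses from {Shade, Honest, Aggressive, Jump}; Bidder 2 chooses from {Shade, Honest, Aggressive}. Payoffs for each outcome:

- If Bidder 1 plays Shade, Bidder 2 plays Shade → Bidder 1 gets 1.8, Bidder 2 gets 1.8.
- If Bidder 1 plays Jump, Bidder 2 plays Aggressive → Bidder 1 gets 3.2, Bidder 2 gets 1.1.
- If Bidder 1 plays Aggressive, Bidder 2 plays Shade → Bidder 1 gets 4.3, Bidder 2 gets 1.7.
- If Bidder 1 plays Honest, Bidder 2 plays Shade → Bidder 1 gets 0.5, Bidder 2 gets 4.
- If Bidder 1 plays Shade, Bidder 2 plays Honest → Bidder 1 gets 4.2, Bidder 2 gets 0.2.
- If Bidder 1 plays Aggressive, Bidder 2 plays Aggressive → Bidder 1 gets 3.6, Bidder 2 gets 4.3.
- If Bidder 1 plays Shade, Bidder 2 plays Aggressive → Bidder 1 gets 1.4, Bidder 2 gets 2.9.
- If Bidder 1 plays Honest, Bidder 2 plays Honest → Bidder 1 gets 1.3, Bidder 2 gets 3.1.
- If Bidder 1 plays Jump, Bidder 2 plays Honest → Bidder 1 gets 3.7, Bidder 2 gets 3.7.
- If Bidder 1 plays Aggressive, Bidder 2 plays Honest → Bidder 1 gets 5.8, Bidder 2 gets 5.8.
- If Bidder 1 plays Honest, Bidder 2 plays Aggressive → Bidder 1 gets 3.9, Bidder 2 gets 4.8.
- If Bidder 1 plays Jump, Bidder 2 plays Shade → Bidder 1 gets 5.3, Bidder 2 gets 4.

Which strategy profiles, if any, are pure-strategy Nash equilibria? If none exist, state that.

(Honest, Aggressive) and (Aggressive, Honest) and (Jump, Shade)

Mark each player's best response to every combination of opponents' strategies; a profile where every player is best-responding is a pure Nash equilibrium.
Bidder 1 against Shade: payoffs 1.8, 0.5, 4.3, 5.3 → best response Jump.
Bidder 1 against Honest: payoffs 4.2, 1.3, 5.8, 3.7 → best response Aggressive.
Bidder 1 against Aggressive: payoffs 1.4, 3.9, 3.6, 3.2 → best response Honest.
Bidder 2 against Shade: payoffs 1.8, 0.2, 2.9 → best response Aggressive.
Bidder 2 against Honest: payoffs 4, 3.1, 4.8 → best response Aggressive.
Bidder 2 against Aggressive: payoffs 1.7, 5.8, 4.3 → best response Honest.
Bidder 2 against Jump: payoffs 4, 3.7, 1.1 → best response Shade.
Mutual best responses: (Honest, Aggressive); (Aggressive, Honest); (Jump, Shade).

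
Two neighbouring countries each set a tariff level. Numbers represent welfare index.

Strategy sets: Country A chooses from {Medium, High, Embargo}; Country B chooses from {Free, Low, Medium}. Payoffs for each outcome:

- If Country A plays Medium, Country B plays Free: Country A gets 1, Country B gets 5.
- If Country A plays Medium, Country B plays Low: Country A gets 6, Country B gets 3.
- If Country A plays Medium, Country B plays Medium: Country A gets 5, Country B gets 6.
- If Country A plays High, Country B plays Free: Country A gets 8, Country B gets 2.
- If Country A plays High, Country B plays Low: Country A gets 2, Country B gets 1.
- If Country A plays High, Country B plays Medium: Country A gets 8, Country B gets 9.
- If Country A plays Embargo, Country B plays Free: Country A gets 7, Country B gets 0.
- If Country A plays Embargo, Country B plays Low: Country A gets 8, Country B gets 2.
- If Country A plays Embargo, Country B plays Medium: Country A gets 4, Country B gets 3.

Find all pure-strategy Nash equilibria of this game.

The unique pure-strategy Nash equilibrium is (High, Medium).

Country A against Free: payoffs 1, 8, 7 → best response High.
Country A against Low: payoffs 6, 2, 8 → best response Embargo.
Country A against Medium: payoffs 5, 8, 4 → best response High.
Country B against Medium: payoffs 5, 3, 6 → best response Medium.
Country B against High: payoffs 2, 1, 9 → best response Medium.
Country B against Embargo: payoffs 0, 2, 3 → best response Medium.
Mutual best responses: (High, Medium).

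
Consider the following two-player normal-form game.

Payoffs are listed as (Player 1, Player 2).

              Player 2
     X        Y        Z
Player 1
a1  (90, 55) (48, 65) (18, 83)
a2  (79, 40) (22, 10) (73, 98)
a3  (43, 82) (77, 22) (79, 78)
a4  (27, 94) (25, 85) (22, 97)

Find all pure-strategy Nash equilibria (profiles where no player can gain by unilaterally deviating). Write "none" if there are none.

none

For each player, find the best response to each opponent profile; mutual best responses are the pure NE.
Player 1 against X: payoffs 90, 79, 43, 27 → best response a1.
Player 1 against Y: payoffs 48, 22, 77, 25 → best response a3.
Player 1 against Z: payoffs 18, 73, 79, 22 → best response a3.
Player 2 against a1: payoffs 55, 65, 83 → best response Z.
Player 2 against a2: payoffs 40, 10, 98 → best response Z.
Player 2 against a3: payoffs 82, 22, 78 → best response X.
Player 2 against a4: payoffs 94, 85, 97 → best response Z.
No profile is a mutual best response for all players.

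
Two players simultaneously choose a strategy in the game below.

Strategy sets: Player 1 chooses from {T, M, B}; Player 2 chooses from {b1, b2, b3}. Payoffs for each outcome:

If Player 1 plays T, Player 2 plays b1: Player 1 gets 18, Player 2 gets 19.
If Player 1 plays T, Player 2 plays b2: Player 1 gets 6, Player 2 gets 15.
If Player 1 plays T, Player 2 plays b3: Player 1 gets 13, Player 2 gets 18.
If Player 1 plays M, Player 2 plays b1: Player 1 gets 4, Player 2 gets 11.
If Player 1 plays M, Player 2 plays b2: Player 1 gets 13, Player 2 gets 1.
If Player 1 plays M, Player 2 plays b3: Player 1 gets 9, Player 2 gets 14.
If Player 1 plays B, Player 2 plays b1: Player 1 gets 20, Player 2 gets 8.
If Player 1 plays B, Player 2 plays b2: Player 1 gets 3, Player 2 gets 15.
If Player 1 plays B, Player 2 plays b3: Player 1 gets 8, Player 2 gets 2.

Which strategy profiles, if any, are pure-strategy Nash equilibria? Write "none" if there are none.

none

Mark each player's best response to every combination of opponents' strategies; a profile where every player is best-responding is a pure Nash equilibrium.
Player 1 against b1: payoffs 18, 4, 20 → best response B.
Player 1 against b2: payoffs 6, 13, 3 → best response M.
Player 1 against b3: payoffs 13, 9, 8 → best response T.
Player 2 against T: payoffs 19, 15, 18 → best response b1.
Player 2 against M: payoffs 11, 1, 14 → best response b3.
Player 2 against B: payoffs 8, 15, 2 → best response b2.
No profile is a mutual best response for all players.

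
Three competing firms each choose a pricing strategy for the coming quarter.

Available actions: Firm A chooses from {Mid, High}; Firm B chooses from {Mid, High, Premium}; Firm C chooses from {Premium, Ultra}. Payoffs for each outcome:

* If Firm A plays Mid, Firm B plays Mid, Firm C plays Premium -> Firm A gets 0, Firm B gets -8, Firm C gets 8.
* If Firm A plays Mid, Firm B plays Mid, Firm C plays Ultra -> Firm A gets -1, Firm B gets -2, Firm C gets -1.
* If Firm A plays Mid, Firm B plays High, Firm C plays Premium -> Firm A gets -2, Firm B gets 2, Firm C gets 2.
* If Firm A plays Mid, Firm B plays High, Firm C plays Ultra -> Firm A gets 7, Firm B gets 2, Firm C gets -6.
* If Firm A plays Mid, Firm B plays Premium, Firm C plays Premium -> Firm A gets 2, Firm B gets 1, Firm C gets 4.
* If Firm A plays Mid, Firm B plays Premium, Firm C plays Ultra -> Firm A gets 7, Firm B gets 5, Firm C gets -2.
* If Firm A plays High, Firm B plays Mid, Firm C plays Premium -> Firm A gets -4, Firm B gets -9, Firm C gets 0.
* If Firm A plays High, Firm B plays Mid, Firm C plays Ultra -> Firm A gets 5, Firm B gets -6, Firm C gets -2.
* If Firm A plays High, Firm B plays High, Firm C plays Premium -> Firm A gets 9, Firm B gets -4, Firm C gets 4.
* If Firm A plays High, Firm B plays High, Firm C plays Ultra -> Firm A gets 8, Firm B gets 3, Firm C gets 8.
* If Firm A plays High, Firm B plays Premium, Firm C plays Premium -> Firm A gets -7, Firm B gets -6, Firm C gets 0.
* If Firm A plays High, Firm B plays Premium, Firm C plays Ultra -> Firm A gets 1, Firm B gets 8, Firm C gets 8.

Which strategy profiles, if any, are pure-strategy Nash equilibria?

Firm A against (Mid, Premium): payoffs 0, -4 → best response Mid.
Firm A against (Mid, Ultra): payoffs -1, 5 → best response High.
Firm A against (High, Premium): payoffs -2, 9 → best response High.
Firm A against (High, Ultra): payoffs 7, 8 → best response High.
Firm A against (Premium, Premium): payoffs 2, -7 → best response Mid.
Firm A against (Premium, Ultra): payoffs 7, 1 → best response Mid.
Firm B against (Mid, Premium): payoffs -8, 2, 1 → best response High.
Firm B against (Mid, Ultra): payoffs -2, 2, 5 → best response Premium.
Firm B against (High, Premium): payoffs -9, -4, -6 → best response High.
Firm B against (High, Ultra): payoffs -6, 3, 8 → best response Premium.
Firm C against (Mid, Mid): payoffs 8, -1 → best response Premium.
Firm C against (Mid, High): payoffs 2, -6 → best response Premium.
Firm C against (Mid, Premium): payoffs 4, -2 → best response Premium.
Firm C against (High, Mid): payoffs 0, -2 → best response Premium.
Firm C against (High, High): payoffs 4, 8 → best response Ultra.
Firm C against (High, Premium): payoffs 0, 8 → best response Ultra.
No profile is a mutual best response for all players.

There is no pure-strategy Nash equilibrium.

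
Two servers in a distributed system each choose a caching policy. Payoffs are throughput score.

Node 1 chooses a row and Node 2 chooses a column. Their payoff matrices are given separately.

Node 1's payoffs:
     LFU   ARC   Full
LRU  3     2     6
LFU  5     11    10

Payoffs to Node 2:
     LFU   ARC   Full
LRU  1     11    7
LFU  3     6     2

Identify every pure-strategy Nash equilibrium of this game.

Pure NE: (LFU, ARC)

For each strategy profile, look for a profitable unilateral deviation.
(LRU, LFU): Node 1 can switch to LFU (3 → 5). Not NE.
(LRU, ARC): Node 1 can switch to LFU (2 → 11). Not NE.
(LRU, Full): Node 1 can switch to LFU (6 → 10). Not NE.
(LFU, LFU): Node 2 can switch to ARC (3 → 6). Not NE.
(LFU, ARC): Node 1 gets 11, best alternative 2; Node 2 gets 6, best alternative 3. No profitable deviation — NE.
(LFU, Full): Node 2 can switch to LFU (2 → 3). Not NE.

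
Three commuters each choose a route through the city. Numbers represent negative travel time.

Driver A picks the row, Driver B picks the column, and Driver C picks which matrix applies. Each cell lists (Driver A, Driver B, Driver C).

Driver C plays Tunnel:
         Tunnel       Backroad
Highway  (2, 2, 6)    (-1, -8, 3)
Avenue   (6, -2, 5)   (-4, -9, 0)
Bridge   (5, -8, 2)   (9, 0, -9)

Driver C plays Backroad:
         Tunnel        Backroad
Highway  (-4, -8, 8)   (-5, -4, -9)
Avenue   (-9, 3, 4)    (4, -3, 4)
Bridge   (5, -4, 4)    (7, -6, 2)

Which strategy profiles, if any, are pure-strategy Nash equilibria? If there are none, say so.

The pure Nash equilibria are (Avenue, Tunnel, Tunnel) and (Bridge, Tunnel, Backroad).

Driver A against (Tunnel, Tunnel): payoffs 2, 6, 5 → best response Avenue.
Driver A against (Tunnel, Backroad): payoffs -4, -9, 5 → best response Bridge.
Driver A against (Backroad, Tunnel): payoffs -1, -4, 9 → best response Bridge.
Driver A against (Backroad, Backroad): payoffs -5, 4, 7 → best response Bridge.
Driver B against (Highway, Tunnel): payoffs 2, -8 → best response Tunnel.
Driver B against (Highway, Backroad): payoffs -8, -4 → best response Backroad.
Driver B against (Avenue, Tunnel): payoffs -2, -9 → best response Tunnel.
Driver B against (Avenue, Backroad): payoffs 3, -3 → best response Tunnel.
Driver B against (Bridge, Tunnel): payoffs -8, 0 → best response Backroad.
Driver B against (Bridge, Backroad): payoffs -4, -6 → best response Tunnel.
Driver C against (Highway, Tunnel): payoffs 6, 8 → best response Backroad.
Driver C against (Highway, Backroad): payoffs 3, -9 → best response Tunnel.
Driver C against (Avenue, Tunnel): payoffs 5, 4 → best response Tunnel.
Driver C against (Avenue, Backroad): payoffs 0, 4 → best response Backroad.
Driver C against (Bridge, Tunnel): payoffs 2, 4 → best response Backroad.
Driver C against (Bridge, Backroad): payoffs -9, 2 → best response Backroad.
Mutual best responses: (Avenue, Tunnel, Tunnel); (Bridge, Tunnel, Backroad).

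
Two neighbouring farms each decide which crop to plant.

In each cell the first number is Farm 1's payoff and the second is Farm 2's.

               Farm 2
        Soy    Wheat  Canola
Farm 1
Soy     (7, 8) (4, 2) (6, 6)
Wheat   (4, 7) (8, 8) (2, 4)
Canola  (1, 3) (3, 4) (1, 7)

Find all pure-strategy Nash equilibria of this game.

(Soy, Soy) and (Wheat, Wheat)

Farm 1 against Soy: payoffs 7, 4, 1 → best response Soy.
Farm 1 against Wheat: payoffs 4, 8, 3 → best response Wheat.
Farm 1 against Canola: payoffs 6, 2, 1 → best response Soy.
Farm 2 against Soy: payoffs 8, 2, 6 → best response Soy.
Farm 2 against Wheat: payoffs 7, 8, 4 → best response Wheat.
Farm 2 against Canola: payoffs 3, 4, 7 → best response Canola.
Mutual best responses: (Soy, Soy); (Wheat, Wheat).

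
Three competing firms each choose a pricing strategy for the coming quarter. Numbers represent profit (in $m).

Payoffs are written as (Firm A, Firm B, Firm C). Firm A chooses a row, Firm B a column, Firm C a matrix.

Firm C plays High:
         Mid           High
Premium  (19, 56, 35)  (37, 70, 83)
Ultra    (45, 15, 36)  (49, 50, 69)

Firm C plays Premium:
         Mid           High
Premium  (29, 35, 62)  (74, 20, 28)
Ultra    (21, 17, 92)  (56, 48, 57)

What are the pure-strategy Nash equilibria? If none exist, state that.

Pure-strategy Nash equilibria: (Premium, Mid, Premium); (Ultra, High, High)

(Premium, Mid, High): Firm A can switch to Ultra (19 → 45). Not NE.
(Premium, Mid, Premium): Firm A gets 29, best alternative 21; Firm B gets 35, best alternative 20; Firm C gets 62, best alternative 35. No profitable deviation — NE.
(Premium, High, High): Firm A can switch to Ultra (37 → 49). Not NE.
(Premium, High, Premium): Firm B can switch to Mid (20 → 35). Not NE.
(Ultra, Mid, High): Firm B can switch to High (15 → 50). Not NE.
(Ultra, Mid, Premium): Firm A can switch to Premium (21 → 29). Not NE.
(Ultra, High, High): Firm A gets 49, best alternative 37; Firm B gets 50, best alternative 15; Firm C gets 69, best alternative 57. No profitable deviation — NE.
(Ultra, High, Premium): Firm A can switch to Premium (56 → 74). Not NE.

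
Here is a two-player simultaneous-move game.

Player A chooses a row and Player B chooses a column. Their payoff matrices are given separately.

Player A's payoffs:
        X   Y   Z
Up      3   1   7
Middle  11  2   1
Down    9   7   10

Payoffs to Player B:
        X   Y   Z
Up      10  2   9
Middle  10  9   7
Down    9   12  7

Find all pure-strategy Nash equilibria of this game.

(Middle, X); (Down, Y)

For each strategy profile, look for a profitable unilateral deviation.
(Up, X): Player A can switch to Middle (3 → 11). Not NE.
(Up, Y): Player A can switch to Middle (1 → 2). Not NE.
(Up, Z): Player A can switch to Down (7 → 10). Not NE.
(Middle, X): Player A gets 11, best alternative 9; Player B gets 10, best alternative 9. No profitable deviation — NE.
(Middle, Y): Player A can switch to Down (2 → 7). Not NE.
(Middle, Z): Player A can switch to Up (1 → 7). Not NE.
(Down, X): Player A can switch to Middle (9 → 11). Not NE.
(Down, Y): Player A gets 7, best alternative 2; Player B gets 12, best alternative 9. No profitable deviation — NE.
(Down, Z): Player B can switch to X (7 → 9). Not NE.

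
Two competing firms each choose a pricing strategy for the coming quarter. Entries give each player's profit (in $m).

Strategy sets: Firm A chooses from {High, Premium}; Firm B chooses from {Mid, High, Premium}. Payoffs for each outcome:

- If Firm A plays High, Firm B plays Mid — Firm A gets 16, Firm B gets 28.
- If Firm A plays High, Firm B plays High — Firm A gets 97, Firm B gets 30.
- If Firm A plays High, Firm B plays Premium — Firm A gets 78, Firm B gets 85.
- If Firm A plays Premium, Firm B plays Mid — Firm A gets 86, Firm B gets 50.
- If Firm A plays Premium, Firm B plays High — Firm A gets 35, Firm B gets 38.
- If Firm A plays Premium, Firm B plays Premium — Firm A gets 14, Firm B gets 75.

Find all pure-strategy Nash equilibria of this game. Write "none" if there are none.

(High, Premium)

(High, Mid): Firm A can switch to Premium (16 → 86). Not NE.
(High, High): Firm B can switch to Premium (30 → 85). Not NE.
(High, Premium): Firm A gets 78, best alternative 14; Firm B gets 85, best alternative 30. No profitable deviation — NE.
(Premium, Mid): Firm B can switch to Premium (50 → 75). Not NE.
(Premium, High): Firm A can switch to High (35 → 97). Not NE.
(Premium, Premium): Firm A can switch to High (14 → 78). Not NE.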